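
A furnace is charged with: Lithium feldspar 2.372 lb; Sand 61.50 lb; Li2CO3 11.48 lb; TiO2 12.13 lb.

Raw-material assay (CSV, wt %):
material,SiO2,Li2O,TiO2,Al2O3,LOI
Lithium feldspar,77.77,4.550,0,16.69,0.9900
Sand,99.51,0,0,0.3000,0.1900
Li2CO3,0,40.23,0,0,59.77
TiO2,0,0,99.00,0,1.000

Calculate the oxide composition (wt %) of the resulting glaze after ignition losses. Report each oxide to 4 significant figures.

Mid-chain values are shown, with 4-significant-digit rounding, on the page — all internal work keeps full float precision throughout; every reported figure takes just one rounding; all derived quantities (net glass mass, LOI, four oxide percentages, the yield, the totals) are computed at exact precision using the weight values at 80.36 lb of glass, as they appear in question or answer.
What the batch supplies per oxide:
  SiO2: 2.372·0.7777 + 61.50·0.9951 = 63.04 lb
  Li2O: 2.372·0.04550 + 11.48·0.4023 = 4.726 lb
  TiO2: 12.13·0.9900 = 12.01 lb
  Al2O3: 2.372·0.1669 + 61.50·0.003000 = 0.5804 lb
LOI: 2.372·0.009900 + 61.50·0.001900 + 11.48·0.5977 + 12.13·0.01000 = 7.123 lb
batch − LOI leaves glass = 87.48 − 7.123 = 80.36 lb (consistent with Σ oxide mass)
percent by weight: oxide/glass ×100

Glass mass = 80.36 lb (batch 87.48 − LOI 7.123).
Composition: SiO2 78.45%, Li2O 5.882%, TiO2 14.94%, Al2O3 0.7222%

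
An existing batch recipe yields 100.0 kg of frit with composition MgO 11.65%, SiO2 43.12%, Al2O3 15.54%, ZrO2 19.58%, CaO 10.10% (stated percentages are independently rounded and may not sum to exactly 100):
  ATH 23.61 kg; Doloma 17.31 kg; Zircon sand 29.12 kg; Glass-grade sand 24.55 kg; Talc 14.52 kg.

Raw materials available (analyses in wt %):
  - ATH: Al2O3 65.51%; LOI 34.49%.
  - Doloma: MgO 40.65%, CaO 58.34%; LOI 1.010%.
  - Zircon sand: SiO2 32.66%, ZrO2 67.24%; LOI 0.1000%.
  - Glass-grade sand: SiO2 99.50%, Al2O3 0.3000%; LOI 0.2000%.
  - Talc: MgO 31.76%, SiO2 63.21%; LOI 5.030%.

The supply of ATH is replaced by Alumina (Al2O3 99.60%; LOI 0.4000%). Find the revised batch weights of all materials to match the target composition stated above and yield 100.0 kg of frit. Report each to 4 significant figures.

Revised batch per 100.0 kg frit:
  Alumina: 15.53 kg
  Doloma: 17.31 kg
  Zircon sand: 29.12 kg
  Glass-grade sand: 24.55 kg
  Talc: 14.52 kg
Total batch = 101.0 kg; LOI loss = 1.046 kg

Mid-chain values are displayed rounded to four significant figures on the page — the working math maintains full precision through the solve; exactly one rounding lands on every reported number — all derived quantities, which include LOI, totals, five oxide percentages, yield, net glass mass, are carried in full precision, as written in problem or answer, from the batch weights for 100.0 kg of glass.
The oxide mass targets at 100.0 kg frit:
  MgO: 11.65% × 100.0 = 11.65 kg
  SiO2: 43.12% × 100.0 = 43.12 kg
  Al2O3: 15.54% × 100.0 = 15.54 kg
  ZrO2: 19.58% × 100.0 = 19.58 kg
  CaO: 10.10% × 100.0 = 10.10 kg
Balance tally, oxide-wise, using the reported weights, at the basis given (sums match the target masses within answer rounding):
  MgO: 17.31·0.4065 + 14.52·0.3176 = 11.65 kg (target 11.65 kg)
  SiO2: 29.12·0.3266 + 24.55·0.9950 + 14.52·0.6321 = 43.12 kg (target 43.12 kg)
  Al2O3: 15.53·0.9960 + 24.55·0.003000 = 15.54 kg (target 15.54 kg)
  ZrO2: 29.12·0.6724 = 19.58 kg (target 19.58 kg)
  CaO: 17.31·0.5834 = 10.10 kg (target 10.10 kg)
Mass balance on the glass: total batch − LOI = 99.98 kg (per-oxide target masses sum to 99.99 kg; with the basis standing at 100.0 kg — differing by rounding only).
Batch total: Σ batch = 101.0 kg; ignition loss, Σ(batch × LOI) = 1.046 kg; yield: glass divided by total = 98.97%.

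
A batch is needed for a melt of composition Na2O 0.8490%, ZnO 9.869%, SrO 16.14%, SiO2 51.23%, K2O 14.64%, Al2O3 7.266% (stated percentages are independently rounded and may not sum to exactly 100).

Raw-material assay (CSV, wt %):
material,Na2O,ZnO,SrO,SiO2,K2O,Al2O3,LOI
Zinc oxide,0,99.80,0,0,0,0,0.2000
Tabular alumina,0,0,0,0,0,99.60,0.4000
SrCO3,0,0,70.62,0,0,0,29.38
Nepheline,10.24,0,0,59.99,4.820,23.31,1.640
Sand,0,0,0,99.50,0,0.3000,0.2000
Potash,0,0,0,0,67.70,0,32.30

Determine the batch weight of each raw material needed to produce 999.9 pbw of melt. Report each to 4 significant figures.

Batch per 999.9 pbw melt:
  Zinc oxide: 98.88 pbw
  Tabular alumina: 52.14 pbw
  SrCO3: 228.5 pbw
  Nepheline: 82.90 pbw
  Sand: 464.8 pbw
  Potash: 210.3 pbw
Total batch = 1138 pbw; LOI loss = 137.8 pbw; yield = 87.89%

Working values are printed, rounded to four significant figures, in the working. All arithmetic holds exact precision from first step to last. A single rounding completes every reported figure; derived quantities are re-derived from the weighed amounts on 999.9 pbw of glass in full precision (LOI, the totals, six oxide percentages, the yield, net glass mass), as quoted within the problem or the answer.
Oxide-by-oxide targets in 999.9 pbw melt:
  Na2O: 0.8490% × 999.9 = 8.489 pbw
  ZnO: 9.869% × 999.9 = 98.68 pbw
  SrO: 16.14% × 999.9 = 161.4 pbw
  SiO2: 51.23% × 999.9 = 512.2 pbw
  K2O: 14.64% × 999.9 = 146.4 pbw
  Al2O3: 7.266% × 999.9 = 72.65 pbw
Checking each oxide sum from the weights as reported, relative to the basis at hand (sum by sum, the targets are met modulo rounding of the values):
  Na2O: 82.90·0.1024 = 8.489 pbw (target 8.489 pbw)
  ZnO: 98.88·0.9980 = 98.68 pbw (target 98.68 pbw)
  SrO: 228.5·0.7062 = 161.4 pbw (target 161.4 pbw)
  SiO2: 82.90·0.5999 + 464.8·0.9950 = 512.2 pbw (target 512.2 pbw)
  K2O: 82.90·0.04820 + 210.3·0.6770 = 146.4 pbw (target 146.4 pbw)
  Al2O3: 52.14·0.9960 + 82.90·0.2331 + 464.8·0.003000 = 72.65 pbw (target 72.65 pbw)
Auditing the glass mass value: Σ batch − LOI loss = 999.8 pbw (per-oxide target masses sum to 999.8 pbw; against the stated basis, 999.9 pbw — a pure rounding effect).
Summing the batch: Σ batch = 1138 pbw; ignition loss, Σ(batch × LOI) = 137.8 pbw; as yield: glass ÷ batch → 87.89%.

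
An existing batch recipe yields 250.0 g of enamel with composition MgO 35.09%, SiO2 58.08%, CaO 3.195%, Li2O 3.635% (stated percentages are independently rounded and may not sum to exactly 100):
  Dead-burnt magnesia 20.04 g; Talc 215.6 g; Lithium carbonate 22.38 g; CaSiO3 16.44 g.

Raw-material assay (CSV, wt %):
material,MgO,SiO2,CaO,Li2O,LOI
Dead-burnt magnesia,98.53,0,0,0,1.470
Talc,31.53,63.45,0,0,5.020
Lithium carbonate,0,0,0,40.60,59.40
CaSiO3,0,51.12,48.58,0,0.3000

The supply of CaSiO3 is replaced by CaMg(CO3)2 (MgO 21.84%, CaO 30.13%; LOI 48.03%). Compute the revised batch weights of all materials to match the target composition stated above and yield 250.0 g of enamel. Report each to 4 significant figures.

Intermediates appear (rounded to 4 significant digits) in the printout; all internal work keeps exact precision through the solve; each reported result is rounded just once; derived quantities are carried in full float precision (yield, ignition loss, the four compositions, glass mass, totals) starting from the weights per 250.0 g of glass, as quoted within the problem or answer text.
Target oxide masses per 250.0 g enamel:
  MgO: 35.09% × 250.0 = 87.72 g
  SiO2: 58.08% × 250.0 = 145.2 g
  CaO: 3.195% × 250.0 = 7.988 g
  Li2O: 3.635% × 250.0 = 9.088 g
Sums-versus-targets review per the reported batch figures, at the basis given (delivered sums recover each target net of answer rounding effects):
  MgO: 9.927·0.9853 + 228.8·0.3153 + 26.51·0.2184 = 87.71 g (target 87.72 g)
  SiO2: 228.8·0.6345 = 145.2 g (target 145.2 g)
  CaO: 26.51·0.3013 = 7.987 g (target 7.988 g)
  Li2O: 22.38·0.4060 = 9.086 g (target 9.088 g)
Glass mass check: total batch − LOI = 250.0 g (targets for the oxides total 250.0 g; with the basis standing at 250.0 g — deltas are rounding alone).
Total batch = Σ batch = 287.6 g; loss to ignition Σ batch·LOI = 37.66 g; the yield ratio, glass ÷ batch: 86.91%.

Revised batch per 250.0 g enamel:
  Dead-burnt magnesia: 9.927 g
  Talc: 228.8 g
  Lithium carbonate: 22.38 g
  CaMg(CO3)2: 26.51 g
Total batch = 287.6 g; LOI loss = 37.66 g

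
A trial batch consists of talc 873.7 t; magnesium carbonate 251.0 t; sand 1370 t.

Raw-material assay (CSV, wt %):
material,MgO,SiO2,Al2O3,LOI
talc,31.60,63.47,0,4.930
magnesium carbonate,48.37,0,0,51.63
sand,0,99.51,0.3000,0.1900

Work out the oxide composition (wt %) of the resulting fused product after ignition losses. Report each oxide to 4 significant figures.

Glass mass = 2319 t (batch 2495 − LOI 175.3).
Composition: MgO 17.14%, SiO2 82.69%, Al2O3 0.1772%

The whole derivation carries exact precision in every operation; values along the way are shown, rounded to four significant digits, when written out. Each reported number is rounded once only — all derived quantities are re-derived using the weight values for 2319 t of glass in full float precision (net glass mass, the three compositions, LOI, the totals, yield), as given in question or answer.
Mass of each oxide from the mix:
  MgO: 873.7·0.3160 + 251.0·0.4837 = 397.5 t
  SiO2: 873.7·0.6347 + 1370·0.9951 = 1918 t
  Al2O3: 1370·0.003000 = 4.110 t
LOI: 873.7·0.04930 + 251.0·0.5163 + 1370·0.001900 = 175.3 t
The glass mass, total less LOI, = 2495 − 175.3 = 2319 t (the oxide masses sum to this)
wt %: oxide over glass, times 100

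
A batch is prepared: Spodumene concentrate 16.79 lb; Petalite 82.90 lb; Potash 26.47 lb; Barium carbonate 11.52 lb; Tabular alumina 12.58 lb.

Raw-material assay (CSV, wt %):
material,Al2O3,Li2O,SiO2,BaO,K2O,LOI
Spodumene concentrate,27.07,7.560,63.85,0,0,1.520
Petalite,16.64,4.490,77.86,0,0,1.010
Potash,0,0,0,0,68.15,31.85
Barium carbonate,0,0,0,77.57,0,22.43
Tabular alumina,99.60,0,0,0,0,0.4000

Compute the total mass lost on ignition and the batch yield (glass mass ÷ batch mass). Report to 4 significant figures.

The intermediate values are printed, rounded to four significant digits, across the worked steps — all internal work holds full precision at each step — every reported value is rounded exactly once; all derived quantities are computed at full precision (the totals, yield, glass mass, ignition loss, five oxide percentages) using the weight values at 138.1 lb of glass, as written in question or answer.
Ignition loss by material:
  Spodumene concentrate: 16.79 × 0.01520 = 0.2552 lb
  Petalite: 82.90 × 0.01010 = 0.8373 lb
  Potash: 26.47 × 0.3185 = 8.431 lb
  Barium carbonate: 11.52 × 0.2243 = 2.584 lb
  Tabular alumina: 12.58 × 0.004000 = 0.05032 lb
Total LOI = 12.16 lb
Glass = batch − LOI = 150.3 − 12.16 = 138.1 lb

LOI loss = 12.16 lb; glass = 138.1 lb; yield = 91.91%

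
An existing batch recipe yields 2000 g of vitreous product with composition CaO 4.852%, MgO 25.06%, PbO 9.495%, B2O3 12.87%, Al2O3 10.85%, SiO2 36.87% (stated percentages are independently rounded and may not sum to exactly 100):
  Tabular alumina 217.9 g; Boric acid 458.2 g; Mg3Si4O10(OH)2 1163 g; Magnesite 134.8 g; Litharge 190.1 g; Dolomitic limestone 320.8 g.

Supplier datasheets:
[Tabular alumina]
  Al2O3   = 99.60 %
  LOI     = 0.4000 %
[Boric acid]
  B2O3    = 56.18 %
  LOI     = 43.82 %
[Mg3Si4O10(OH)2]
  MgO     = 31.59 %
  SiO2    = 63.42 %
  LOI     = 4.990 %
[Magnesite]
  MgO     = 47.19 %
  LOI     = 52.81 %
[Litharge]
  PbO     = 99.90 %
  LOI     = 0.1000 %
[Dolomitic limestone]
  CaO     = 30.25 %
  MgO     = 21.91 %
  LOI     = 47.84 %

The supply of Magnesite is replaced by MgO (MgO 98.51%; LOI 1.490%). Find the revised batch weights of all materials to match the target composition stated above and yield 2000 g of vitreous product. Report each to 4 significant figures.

Full precision is kept at each step — working values are printed, rounded to four significant figures, in the printout; a single rounding produces every reported figure; all derived quantities, which include net glass mass, ignition loss, the six compositions, the totals, yield, are rebuilt at exact precision, precisely as stated by the problem or answer text, starting from the weights at 2000 g of glass.
Per-oxide target masses for 2000 g vitreous product:
  CaO: 4.852% × 2000 = 97.04 g
  MgO: 25.06% × 2000 = 501.2 g
  PbO: 9.495% × 2000 = 189.9 g
  B2O3: 12.87% × 2000 = 257.4 g
  Al2O3: 10.85% × 2000 = 217.0 g
  SiO2: 36.87% × 2000 = 737.4 g
A balance pass over the oxides, working from each reported weight, against the basis in use (target by target, the sums agree modulo rounding of the values):
  CaO: 320.8·0.3025 = 97.04 g (target 97.04 g)
  MgO: 1163·0.3159 + 64.57·0.9851 + 320.8·0.2191 = 501.3 g (target 501.2 g)
  PbO: 190.1·0.9990 = 189.9 g (target 189.9 g)
  B2O3: 458.2·0.5618 = 257.4 g (target 257.4 g)
  Al2O3: 217.9·0.9960 = 217.0 g (target 217.0 g)
  SiO2: 1163·0.6342 = 737.6 g (target 737.4 g)
The glass-mass cross-check: total charge less LOI = 2000 g (the targets, summed, come to 2000 g; stated basis 2000 g — gaps are rounding artifacts).
Total batch = Σ batch = 2415 g; ignition loss, Σ(batch × LOI) = 414.3 g; yield = glass ÷ total batch = 82.84%.

Revised batch per 2000 g vitreous product:
  Tabular alumina: 217.9 g
  Boric acid: 458.2 g
  Mg3Si4O10(OH)2: 1163 g
  MgO: 64.57 g
  Litharge: 190.1 g
  Dolomitic limestone: 320.8 g
Total batch = 2415 g; LOI loss = 414.3 g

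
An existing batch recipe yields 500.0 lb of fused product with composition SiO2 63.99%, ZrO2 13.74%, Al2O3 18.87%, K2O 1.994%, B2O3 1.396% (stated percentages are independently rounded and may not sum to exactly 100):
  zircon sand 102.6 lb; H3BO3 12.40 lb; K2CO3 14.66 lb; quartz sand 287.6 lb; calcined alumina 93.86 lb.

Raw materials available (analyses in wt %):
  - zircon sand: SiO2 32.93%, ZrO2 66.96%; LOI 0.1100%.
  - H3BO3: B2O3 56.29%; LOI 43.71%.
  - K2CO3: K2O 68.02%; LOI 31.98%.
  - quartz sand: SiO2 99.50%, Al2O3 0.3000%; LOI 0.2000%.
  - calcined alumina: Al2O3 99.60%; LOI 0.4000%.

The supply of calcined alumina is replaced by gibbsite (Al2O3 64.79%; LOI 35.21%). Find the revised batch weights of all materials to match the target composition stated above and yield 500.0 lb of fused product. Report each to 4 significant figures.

Intermediates appear with 4-significant-digit rounding across the worked steps. Full precision is kept throughout; every reported figure undergoes a single rounding; derived quantities (the totals, yield, glass mass, five oxide percentages, LOI) are recomputed starting from the weights for 500.0 lb of glass in exact precision, precisely as stated by the problem or answer text.
The oxide mass targets at 500.0 lb fused product:
  SiO2: 63.99% × 500.0 = 320.0 lb
  ZrO2: 13.74% × 500.0 = 68.70 lb
  Al2O3: 18.87% × 500.0 = 94.35 lb
  K2O: 1.994% × 500.0 = 9.970 lb
  B2O3: 1.396% × 500.0 = 6.980 lb
A balance pass over the oxides, applying the batch weights above, per the basis as stated (oxide sums agree with the targets within answer rounding):
  SiO2: 102.6·0.3293 + 287.6·0.9950 = 319.9 lb (target 320.0 lb)
  ZrO2: 102.6·0.6696 = 68.70 lb (target 68.70 lb)
  Al2O3: 287.6·0.003000 + 144.3·0.6479 = 94.35 lb (target 94.35 lb)
  K2O: 14.66·0.6802 = 9.972 lb (target 9.970 lb)
  B2O3: 12.40·0.5629 = 6.980 lb (target 6.980 lb)
Glass-mass sanity pass: total charge less LOI = 500.0 lb (the targets, summed, come to 500.0 lb; the stated basis being 500.0 lb — a pure rounding effect).
Batch total: Σ batch = 561.6 lb; Σ batch·LOI gives LOI loss = 61.60 lb; yield, glass over the total, = 89.03%.

Revised batch per 500.0 lb fused product:
  zircon sand: 102.6 lb
  H3BO3: 12.40 lb
  K2CO3: 14.66 lb
  quartz sand: 287.6 lb
  gibbsite: 144.3 lb
Total batch = 561.6 lb; LOI loss = 61.60 lb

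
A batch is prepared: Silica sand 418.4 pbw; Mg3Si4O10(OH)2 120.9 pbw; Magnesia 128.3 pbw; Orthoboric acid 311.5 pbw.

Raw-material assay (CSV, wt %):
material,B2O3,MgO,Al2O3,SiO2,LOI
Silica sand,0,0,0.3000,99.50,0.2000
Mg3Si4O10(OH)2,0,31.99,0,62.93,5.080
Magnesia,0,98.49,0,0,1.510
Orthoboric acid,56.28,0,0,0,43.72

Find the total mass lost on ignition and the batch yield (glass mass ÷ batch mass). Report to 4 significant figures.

Mid-chain values are rounded to 4 significant figures when displayed — the working math maintains full float precision in all steps — each reported result receives exactly one rounding. The derived quantities are recomputed in full float precision (glass mass, LOI, totals, the four compositions, the yield) from the weighed amounts per 834.0 pbw of glass, as set out in the problem or answer text.
Loss on ignition, line by line:
  Silica sand: 418.4 × 0.002000 = 0.8368 pbw
  Mg3Si4O10(OH)2: 120.9 × 0.05080 = 6.142 pbw
  Magnesia: 128.3 × 0.01510 = 1.937 pbw
  Orthoboric acid: 311.5 × 0.4372 = 136.2 pbw
Total LOI = 145.1 pbw
Glass = batch − LOI = 979.1 − 145.1 = 834.0 pbw

LOI loss = 145.1 pbw; glass = 834.0 pbw; yield = 85.18%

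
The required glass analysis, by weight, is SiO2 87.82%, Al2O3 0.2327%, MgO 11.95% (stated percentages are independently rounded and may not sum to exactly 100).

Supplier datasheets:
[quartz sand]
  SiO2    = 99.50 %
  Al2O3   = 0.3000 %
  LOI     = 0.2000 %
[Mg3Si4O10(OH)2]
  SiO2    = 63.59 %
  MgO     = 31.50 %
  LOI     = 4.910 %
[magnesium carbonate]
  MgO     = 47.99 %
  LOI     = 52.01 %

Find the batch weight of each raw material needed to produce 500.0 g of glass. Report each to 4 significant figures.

Batch per 500.0 g glass:
  quartz sand: 387.8 g
  Mg3Si4O10(OH)2: 83.67 g
  magnesium carbonate: 69.59 g
Total batch = 541.1 g; LOI loss = 41.08 g; yield = 92.41%

Intermediates appear (rounded to four significant digits) in the working. Every computation holds full float precision in all steps — a single rounding finalizes every reported number. Derived quantities are computed using the weight values for 500.0 g of glass at full precision (three oxide percentages, net glass mass, LOI, yield, totals) exactly as shown in problem or answer.
The oxide mass targets at 500.0 g glass:
  SiO2: 87.82% × 500.0 = 439.1 g
  Al2O3: 0.2327% × 500.0 = 1.164 g
  MgO: 11.95% × 500.0 = 59.75 g
Mass-balance tally per oxide given the weights on record, versus the basis set out (delivered sums recover each target up to rounding of the answer):
  SiO2: 387.8·0.9950 + 83.67·0.6359 = 439.1 g (target 439.1 g)
  Al2O3: 387.8·0.003000 = 1.163 g (target 1.164 g)
  MgO: 83.67·0.3150 + 69.59·0.4799 = 59.75 g (target 59.75 g)
Auditing the glass mass value: whole batch net of LOI = 500.0 g (oxide target masses add up to 500.0 g; with the basis standing at 500.0 g — differing by rounding only).
Summing the batch: Σ batch = 541.1 g; Σ batch·LOI gives LOI loss = 41.08 g; glass ÷ batch gives a yield of 92.41%.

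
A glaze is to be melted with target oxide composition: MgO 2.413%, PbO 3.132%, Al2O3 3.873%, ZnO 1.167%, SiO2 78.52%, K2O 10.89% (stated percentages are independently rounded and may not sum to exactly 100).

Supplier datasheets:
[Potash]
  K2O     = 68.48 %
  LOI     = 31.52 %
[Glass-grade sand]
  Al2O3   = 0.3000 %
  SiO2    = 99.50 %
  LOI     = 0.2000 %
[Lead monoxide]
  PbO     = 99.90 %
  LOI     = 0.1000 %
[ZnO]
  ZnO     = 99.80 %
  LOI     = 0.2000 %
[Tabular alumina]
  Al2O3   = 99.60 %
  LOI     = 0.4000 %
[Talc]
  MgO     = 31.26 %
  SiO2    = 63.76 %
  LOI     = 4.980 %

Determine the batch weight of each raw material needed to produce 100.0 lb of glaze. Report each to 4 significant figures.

All internal work keeps exact precision all the way through — intermediates are printed (rounded to 4 significant digits) across the worked steps. A single rounding completes every reported result. All derived quantities are re-derived using the weight values per 100.0 lb of glass in full float precision (LOI, the yield, six oxide percentages, glass mass, totals) as set out in problem or answer.
Oxide-by-oxide targets in 100.0 lb glaze:
  MgO: 2.413% × 100.0 = 2.413 lb
  PbO: 3.132% × 100.0 = 3.132 lb
  Al2O3: 3.873% × 100.0 = 3.873 lb
  ZnO: 1.167% × 100.0 = 1.167 lb
  SiO2: 78.52% × 100.0 = 78.52 lb
  K2O: 10.89% × 100.0 = 10.89 lb
Sums-versus-targets review using the reported weights, against the basis in use (delivered sums recover each target within answer rounding):
  MgO: 7.719·0.3126 = 2.413 lb (target 2.413 lb)
  PbO: 3.135·0.9990 = 3.132 lb (target 3.132 lb)
  Al2O3: 73.97·0.003000 + 3.666·0.9960 = 3.873 lb (target 3.873 lb)
  ZnO: 1.169·0.9980 = 1.167 lb (target 1.167 lb)
  SiO2: 73.97·0.9950 + 7.719·0.6376 = 78.52 lb (target 78.52 lb)
  K2O: 15.90·0.6848 = 10.89 lb (target 10.89 lb)
Glass-mass sanity pass: the batch minus its LOI: 99.99 lb (summing oxide targets gives 99.99 lb; basis as stated: 100.0 lb — differing by rounding only).
Whole-batch sum: Σ batch = 105.6 lb; loss to ignition Σ batch·LOI = 5.564 lb; yield: glass divided by total = 94.73%.

Batch per 100.0 lb glaze:
  Potash: 15.90 lb
  Glass-grade sand: 73.97 lb
  Lead monoxide: 3.135 lb
  ZnO: 1.169 lb
  Tabular alumina: 3.666 lb
  Talc: 7.719 lb
Total batch = 105.6 lb; LOI loss = 5.564 lb; yield = 94.73%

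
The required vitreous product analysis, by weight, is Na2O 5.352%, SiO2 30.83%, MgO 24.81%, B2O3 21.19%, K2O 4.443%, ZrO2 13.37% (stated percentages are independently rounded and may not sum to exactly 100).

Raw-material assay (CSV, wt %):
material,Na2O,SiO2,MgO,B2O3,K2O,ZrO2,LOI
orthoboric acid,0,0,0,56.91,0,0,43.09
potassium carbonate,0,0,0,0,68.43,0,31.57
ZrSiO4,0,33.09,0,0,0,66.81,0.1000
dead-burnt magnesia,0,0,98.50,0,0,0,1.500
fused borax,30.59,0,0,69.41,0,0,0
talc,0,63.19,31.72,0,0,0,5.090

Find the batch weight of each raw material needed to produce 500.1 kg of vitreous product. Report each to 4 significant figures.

Batch per 500.1 kg vitreous product:
  orthoboric acid: 79.49 kg
  potassium carbonate: 32.47 kg
  ZrSiO4: 100.1 kg
  dead-burnt magnesia: 64.27 kg
  fused borax: 87.50 kg
  talc: 191.6 kg
Total batch = 555.4 kg; LOI loss = 55.32 kg; yield = 90.04%

Working values are shown rounded off to 4 significant digits when written out. Full float precision is carried at each step — a single rounding yields every reported result — derived quantities (the totals, net glass mass, the yield, LOI, the six compositions) are carried at full precision from the batch weights per 500.1 kg of glass exactly as printed in either problem or answer.
Target oxide masses per 500.1 kg vitreous product:
  Na2O: 5.352% × 500.1 = 26.77 kg
  SiO2: 30.83% × 500.1 = 154.2 kg
  MgO: 24.81% × 500.1 = 124.1 kg
  B2O3: 21.19% × 500.1 = 106.0 kg
  K2O: 4.443% × 500.1 = 22.22 kg
  ZrO2: 13.37% × 500.1 = 66.86 kg
A balance pass over the oxides, with the batch weights as given, under the basis named above (every target is met by its sum exact up to rounding of places):
  Na2O: 87.50·0.3059 = 26.77 kg (target 26.77 kg)
  SiO2: 100.1·0.3309 + 191.6·0.6319 = 154.2 kg (target 154.2 kg)
  MgO: 64.27·0.9850 + 191.6·0.3172 = 124.1 kg (target 124.1 kg)
  B2O3: 79.49·0.5691 + 87.50·0.6941 = 106.0 kg (target 106.0 kg)
  K2O: 32.47·0.6843 = 22.22 kg (target 22.22 kg)
  ZrO2: 100.1·0.6681 = 66.88 kg (target 66.86 kg)
Glass-mass closure: batch total minus LOI = 500.1 kg (the targets, summed, come to 500.1 kg; with the basis standing at 500.1 kg — gaps are rounding artifacts).
Summing the batch: Σ batch = 555.4 kg; LOI loss = Σ batch·LOI = 55.32 kg; yield = glass ÷ total batch = 90.04%.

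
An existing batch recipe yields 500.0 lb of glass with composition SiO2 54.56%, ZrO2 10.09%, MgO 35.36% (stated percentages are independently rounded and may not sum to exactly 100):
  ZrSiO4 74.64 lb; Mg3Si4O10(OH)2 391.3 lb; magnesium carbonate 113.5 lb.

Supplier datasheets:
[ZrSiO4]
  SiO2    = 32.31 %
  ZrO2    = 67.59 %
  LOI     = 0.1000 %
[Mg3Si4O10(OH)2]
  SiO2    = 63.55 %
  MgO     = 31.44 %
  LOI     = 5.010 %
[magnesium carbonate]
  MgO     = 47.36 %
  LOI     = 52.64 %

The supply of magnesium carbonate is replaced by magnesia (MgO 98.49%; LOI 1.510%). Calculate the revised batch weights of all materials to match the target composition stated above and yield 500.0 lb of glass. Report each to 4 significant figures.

Working values are printed rounded to 4 significant digits on the page; all arithmetic holds exact precision through the solve — every reported number takes just one rounding. All derived quantities (ignition loss, glass mass, the totals, three oxide percentages, yield) are rebuilt in full float precision from the batch weights per 500.0 lb of glass as quoted within the problem or the answer.
Oxide-by-oxide targets in 500.0 lb glass:
  SiO2: 54.56% × 500.0 = 272.8 lb
  ZrO2: 10.09% × 500.0 = 50.45 lb
  MgO: 35.36% × 500.0 = 176.8 lb
Mass-balance tally per oxide on the weights just shown, relative to the basis at hand (each sum matches its target mass within answer rounding):
  SiO2: 74.64·0.3231 + 391.3·0.6355 = 272.8 lb (target 272.8 lb)
  ZrO2: 74.64·0.6759 = 50.45 lb (target 50.45 lb)
  MgO: 391.3·0.3144 + 54.59·0.9849 = 176.8 lb (target 176.8 lb)
Auditing the glass mass value: total charge less LOI = 500.0 lb (targets for the oxides total 500.0 lb; versus the stated basis of 500.0 lb — differing by rounding only).
Total batch = Σ batch = 520.5 lb; loss to ignition Σ batch·LOI = 20.50 lb; as yield: glass ÷ batch → 96.06%.

Revised batch per 500.0 lb glass:
  ZrSiO4: 74.64 lb
  Mg3Si4O10(OH)2: 391.3 lb
  magnesia: 54.59 lb
Total batch = 520.5 lb; LOI loss = 20.50 lb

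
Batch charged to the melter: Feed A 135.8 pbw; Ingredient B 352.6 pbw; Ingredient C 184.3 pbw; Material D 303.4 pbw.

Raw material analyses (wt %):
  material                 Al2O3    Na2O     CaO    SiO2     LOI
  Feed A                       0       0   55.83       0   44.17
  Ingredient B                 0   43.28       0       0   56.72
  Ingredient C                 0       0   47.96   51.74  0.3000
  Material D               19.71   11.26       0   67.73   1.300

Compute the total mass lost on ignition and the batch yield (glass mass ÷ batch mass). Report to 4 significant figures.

Rounding to 4 significant figures governs every mid-chain value as displayed. Every computation keeps full precision at each step; every reported result includes exactly one rounding. The derived quantities (net glass mass, four oxide percentages, totals, LOI, the yield) are rebuilt from the batch weights per 711.6 pbw of glass in full float precision, as they appear in the question or the answer.
Material-by-material LOI:
  Feed A: 135.8 × 0.4417 = 59.98 pbw
  Ingredient B: 352.6 × 0.5672 = 200.0 pbw
  Ingredient C: 184.3 × 0.003000 = 0.5529 pbw
  Material D: 303.4 × 0.01300 = 3.944 pbw
Total LOI = 264.5 pbw
Glass = batch − LOI = 976.1 − 264.5 = 711.6 pbw

LOI loss = 264.5 pbw; glass = 711.6 pbw; yield = 72.90%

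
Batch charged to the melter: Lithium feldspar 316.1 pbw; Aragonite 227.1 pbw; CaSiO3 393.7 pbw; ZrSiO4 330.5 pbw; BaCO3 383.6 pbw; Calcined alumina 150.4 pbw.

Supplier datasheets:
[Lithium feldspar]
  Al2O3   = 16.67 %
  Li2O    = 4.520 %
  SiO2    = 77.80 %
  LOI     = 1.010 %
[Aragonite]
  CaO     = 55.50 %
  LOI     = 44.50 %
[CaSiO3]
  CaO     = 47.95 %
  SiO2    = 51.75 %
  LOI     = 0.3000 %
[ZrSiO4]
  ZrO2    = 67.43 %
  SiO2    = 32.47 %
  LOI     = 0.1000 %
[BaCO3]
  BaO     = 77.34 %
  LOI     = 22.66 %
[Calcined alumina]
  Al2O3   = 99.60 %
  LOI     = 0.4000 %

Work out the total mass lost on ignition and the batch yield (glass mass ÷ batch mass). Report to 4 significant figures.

In-progress results are printed (rounded to 4 significant digits) in the working. Full precision is kept at each step. Each reported figure receives exactly one rounding; all derived quantities are computed at full precision (the totals, yield, ignition loss, glass mass, the six compositions) from the batch weights per 1608 pbw of glass, as they appear in the problem or the answer.
Loss on ignition, line by line:
  Lithium feldspar: 316.1 × 0.01010 = 3.193 pbw
  Aragonite: 227.1 × 0.4450 = 101.1 pbw
  CaSiO3: 393.7 × 0.003000 = 1.181 pbw
  ZrSiO4: 330.5 × 0.001000 = 0.3305 pbw
  BaCO3: 383.6 × 0.2266 = 86.92 pbw
  Calcined alumina: 150.4 × 0.004000 = 0.6016 pbw
Total LOI = 193.3 pbw
Glass = batch − LOI = 1801 − 193.3 = 1608 pbw

LOI loss = 193.3 pbw; glass = 1608 pbw; yield = 89.27%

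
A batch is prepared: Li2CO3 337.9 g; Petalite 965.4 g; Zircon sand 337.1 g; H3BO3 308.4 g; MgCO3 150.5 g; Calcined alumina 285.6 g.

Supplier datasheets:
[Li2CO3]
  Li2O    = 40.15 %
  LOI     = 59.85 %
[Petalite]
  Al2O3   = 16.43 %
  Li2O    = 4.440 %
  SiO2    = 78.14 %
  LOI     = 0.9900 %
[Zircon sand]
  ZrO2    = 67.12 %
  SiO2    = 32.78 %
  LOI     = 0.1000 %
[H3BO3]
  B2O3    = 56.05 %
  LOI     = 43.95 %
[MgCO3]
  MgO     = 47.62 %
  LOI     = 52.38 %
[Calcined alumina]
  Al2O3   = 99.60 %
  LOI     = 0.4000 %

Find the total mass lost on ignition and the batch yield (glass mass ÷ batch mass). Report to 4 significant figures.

LOI loss = 427.6 g; glass = 1957 g; yield = 82.07%

All internal work keeps full float precision at all times — in-progress results are displayed rounded off to 4 significant digits at each printed step — each reported number is rounded once only; derived quantities (the yield, glass mass, six oxide percentages, LOI, totals) are computed starting from the weights at 1957 g of glass in full precision exactly as shown in question or answer.
Loss on ignition, line by line:
  Li2CO3: 337.9 × 0.5985 = 202.2 g
  Petalite: 965.4 × 0.009900 = 9.557 g
  Zircon sand: 337.1 × 0.001000 = 0.3371 g
  H3BO3: 308.4 × 0.4395 = 135.5 g
  MgCO3: 150.5 × 0.5238 = 78.83 g
  Calcined alumina: 285.6 × 0.004000 = 1.142 g
Total LOI = 427.6 g
Glass = batch − LOI = 2385 − 427.6 = 1957 g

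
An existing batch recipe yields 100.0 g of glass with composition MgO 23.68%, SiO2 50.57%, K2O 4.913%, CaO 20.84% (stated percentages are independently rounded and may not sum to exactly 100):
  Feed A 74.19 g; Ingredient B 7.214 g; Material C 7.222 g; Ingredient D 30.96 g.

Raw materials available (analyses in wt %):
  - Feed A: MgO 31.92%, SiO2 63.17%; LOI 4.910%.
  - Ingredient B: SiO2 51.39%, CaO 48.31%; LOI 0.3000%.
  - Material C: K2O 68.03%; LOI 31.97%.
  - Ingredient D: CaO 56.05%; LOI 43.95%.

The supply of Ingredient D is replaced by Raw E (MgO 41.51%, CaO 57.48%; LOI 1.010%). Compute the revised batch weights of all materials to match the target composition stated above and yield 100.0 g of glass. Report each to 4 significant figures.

Revised batch per 100.0 g glass:
  Feed A: 57.43 g
  Ingredient B: 27.81 g
  Material C: 7.222 g
  Raw E: 12.88 g
Total batch = 105.3 g; LOI loss = 5.342 g

The whole derivation maintains full precision through the solve — intermediates appear, with 4-significant-digit rounding, on the page; each reported number is rounded exactly once. Derived quantities (the yield, four oxide percentages, the totals, ignition loss, net glass mass) are carried from the batch weights on 100.0 g of glass in full float precision, exactly as shown in the problem or answer text.
Target masses of each oxide per 100.0 g glass:
  MgO: 23.68% × 100.0 = 23.68 g
  SiO2: 50.57% × 100.0 = 50.57 g
  K2O: 4.913% × 100.0 = 4.913 g
  CaO: 20.84% × 100.0 = 20.84 g
A balance pass over the oxides, working from each reported weight, on the stated basis (oxide sums agree with the targets within answer rounding):
  MgO: 57.43·0.3192 + 12.88·0.4151 = 23.68 g (target 23.68 g)
  SiO2: 57.43·0.6317 + 27.81·0.5139 = 50.57 g (target 50.57 g)
  K2O: 7.222·0.6803 = 4.913 g (target 4.913 g)
  CaO: 27.81·0.4831 + 12.88·0.5748 = 20.84 g (target 20.84 g)
The glass-mass cross-check: total batch − LOI = 100.0 g (summing oxide targets gives 100.0 g; the stated basis being 100.0 g — gaps are rounding artifacts).
Summing the batch: Σ batch = 105.3 g; the LOI term Σ batch·LOI equals 5.342 g; the yield ratio, glass ÷ batch: 94.93%.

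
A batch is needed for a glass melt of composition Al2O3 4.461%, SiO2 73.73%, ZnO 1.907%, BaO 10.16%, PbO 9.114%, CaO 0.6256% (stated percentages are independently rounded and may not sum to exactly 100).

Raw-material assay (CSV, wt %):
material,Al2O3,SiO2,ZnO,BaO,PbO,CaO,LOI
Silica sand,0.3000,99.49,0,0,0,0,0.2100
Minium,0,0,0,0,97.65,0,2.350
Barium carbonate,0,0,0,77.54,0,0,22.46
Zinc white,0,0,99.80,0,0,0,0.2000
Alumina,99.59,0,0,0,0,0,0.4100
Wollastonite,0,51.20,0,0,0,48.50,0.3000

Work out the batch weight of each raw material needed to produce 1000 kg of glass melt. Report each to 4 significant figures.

Mid-chain values appear with 4-significant-digit rounding as written; the working math keeps full precision at all times; a single rounding completes every reported number — all derived quantities (six oxide percentages, net glass mass, ignition loss, yield, the totals) are re-derived starting from the weights at 1000 kg of glass in full float precision, exactly as printed in the problem or answer text.
The oxide mass targets at 1000 kg glass melt:
  Al2O3: 4.461% × 1000 = 44.61 kg
  SiO2: 73.73% × 1000 = 737.3 kg
  ZnO: 1.907% × 1000 = 19.07 kg
  BaO: 10.16% × 1000 = 101.6 kg
  PbO: 9.114% × 1000 = 91.14 kg
  CaO: 0.6256% × 1000 = 6.256 kg
Checking each oxide sum working from each reported weight, against the basis in use (target by target, the sums agree inside rounding margins):
  Al2O3: 734.4·0.003000 + 42.58·0.9959 = 44.61 kg (target 44.61 kg)
  SiO2: 734.4·0.9949 + 12.90·0.5120 = 737.3 kg (target 737.3 kg)
  ZnO: 19.11·0.9980 = 19.07 kg (target 19.07 kg)
  BaO: 131.0·0.7754 = 101.6 kg (target 101.6 kg)
  PbO: 93.33·0.9765 = 91.14 kg (target 91.14 kg)
  CaO: 12.90·0.4850 = 6.256 kg (target 6.256 kg)
Glass-mass sanity pass: whole batch net of LOI = 999.9 kg (the targets, summed, come to 1000 kg; basis as stated: 1000 kg — differing by rounding only).
Summing the batch: Σ batch = 1033 kg; LOI removed, Σ of batch·LOI: 33.41 kg; glass ÷ batch gives a yield of 96.77%.

Batch per 1000 kg glass melt:
  Silica sand: 734.4 kg
  Minium: 93.33 kg
  Barium carbonate: 131.0 kg
  Zinc white: 19.11 kg
  Alumina: 42.58 kg
  Wollastonite: 12.90 kg
Total batch = 1033 kg; LOI loss = 33.41 kg; yield = 96.77%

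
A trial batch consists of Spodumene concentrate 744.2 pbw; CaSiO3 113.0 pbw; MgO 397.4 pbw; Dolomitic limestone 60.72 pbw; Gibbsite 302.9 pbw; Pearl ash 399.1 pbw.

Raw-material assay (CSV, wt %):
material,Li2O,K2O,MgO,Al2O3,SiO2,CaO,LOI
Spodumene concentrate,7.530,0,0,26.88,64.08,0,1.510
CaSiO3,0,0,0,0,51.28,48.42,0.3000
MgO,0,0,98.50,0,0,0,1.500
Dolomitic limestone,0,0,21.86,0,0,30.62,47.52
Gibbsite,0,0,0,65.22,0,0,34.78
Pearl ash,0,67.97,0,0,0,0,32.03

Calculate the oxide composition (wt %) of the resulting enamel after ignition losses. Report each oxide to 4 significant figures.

The working math carries full precision in all steps. Mid-chain values are shown, rounded to four significant digits, within the worked lines; a single rounding yields every reported value — derived quantities (net glass mass, ignition loss, totals, six oxide percentages, yield) are recomputed from the weighed amounts on 1738 pbw of glass at exact precision, exactly as shown in the problem or the answer.
Oxide masses out of the charge:
  Li2O: 744.2·0.07530 = 56.04 pbw
  K2O: 399.1·0.6797 = 271.3 pbw
  MgO: 397.4·0.9850 + 60.72·0.2186 = 404.7 pbw
  Al2O3: 744.2·0.2688 + 302.9·0.6522 = 397.6 pbw
  SiO2: 744.2·0.6408 + 113.0·0.5128 = 534.8 pbw
  CaO: 113.0·0.4842 + 60.72·0.3062 = 73.31 pbw
LOI: 744.2·0.01510 + 113.0·0.003000 + 397.4·0.01500 + 60.72·0.4752 + 302.9·0.3478 + 399.1·0.3203 = 279.6 pbw
batch − LOI leaves glass = 2017 − 279.6 = 1738 pbw (= the summed oxide contributions)
each wt % is 100 × oxide ÷ glass

Glass mass = 1738 pbw (batch 2017 − LOI 279.6).
Composition: Li2O 3.225%, K2O 15.61%, MgO 23.29%, Al2O3 22.88%, SiO2 30.78%, CaO 4.219%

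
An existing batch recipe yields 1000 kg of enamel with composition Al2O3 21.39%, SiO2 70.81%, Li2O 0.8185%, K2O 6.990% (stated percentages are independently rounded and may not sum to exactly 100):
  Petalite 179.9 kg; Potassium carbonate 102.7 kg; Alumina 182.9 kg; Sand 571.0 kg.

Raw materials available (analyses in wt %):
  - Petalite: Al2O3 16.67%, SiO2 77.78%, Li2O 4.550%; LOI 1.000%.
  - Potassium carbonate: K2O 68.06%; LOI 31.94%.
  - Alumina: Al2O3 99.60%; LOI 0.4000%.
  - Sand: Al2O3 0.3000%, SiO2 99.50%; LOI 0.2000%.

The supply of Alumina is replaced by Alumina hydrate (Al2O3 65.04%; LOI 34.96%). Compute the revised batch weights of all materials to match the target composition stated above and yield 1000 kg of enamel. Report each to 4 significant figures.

The whole derivation keeps full precision throughout. In-progress results appear, with 4-significant-figure rounding, on the page. A single rounding produces each reported result; derived quantities are rebuilt starting from the weights at 1000 kg of glass in full float precision (glass mass, the yield, the totals, four oxide percentages, ignition loss) as quoted within the question or the answer.
Per-oxide target masses for 1000 kg enamel:
  Al2O3: 21.39% × 1000 = 213.9 kg
  SiO2: 70.81% × 1000 = 708.1 kg
  Li2O: 0.8185% × 1000 = 8.185 kg
  K2O: 6.990% × 1000 = 69.90 kg
Oxide-by-oxide audit using the reported weights, under the basis named above (every target is met by its sum net of answer rounding effects):
  Al2O3: 179.9·0.1667 + 280.1·0.6504 + 571.0·0.003000 = 213.9 kg (target 213.9 kg)
  SiO2: 179.9·0.7778 + 571.0·0.9950 = 708.1 kg (target 708.1 kg)
  Li2O: 179.9·0.04550 = 8.185 kg (target 8.185 kg)
  K2O: 102.7·0.6806 = 69.90 kg (target 69.90 kg)
Auditing the glass mass value: batch Σ − ignition loss = 1000 kg (targets for the oxides total 1000 kg; versus the stated basis of 1000 kg — gaps are rounding artifacts).
Whole-batch sum: Σ batch = 1134 kg; LOI removed, Σ of batch·LOI: 133.7 kg; yield, glass over the total, = 88.21%.

Revised batch per 1000 kg enamel:
  Petalite: 179.9 kg
  Potassium carbonate: 102.7 kg
  Alumina hydrate: 280.1 kg
  Sand: 571.0 kg
Total batch = 1134 kg; LOI loss = 133.7 kg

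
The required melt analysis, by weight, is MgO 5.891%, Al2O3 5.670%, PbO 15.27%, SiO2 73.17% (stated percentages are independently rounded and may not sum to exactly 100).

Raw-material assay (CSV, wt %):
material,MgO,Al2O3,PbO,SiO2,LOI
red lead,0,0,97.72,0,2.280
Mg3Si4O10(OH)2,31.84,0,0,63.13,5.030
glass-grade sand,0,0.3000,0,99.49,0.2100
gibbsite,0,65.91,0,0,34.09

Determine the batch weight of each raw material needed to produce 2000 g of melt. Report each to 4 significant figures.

Batch per 2000 g melt:
  red lead: 312.5 g
  Mg3Si4O10(OH)2: 370.0 g
  glass-grade sand: 1236 g
  gibbsite: 166.4 g
Total batch = 2085 g; LOI loss = 85.06 g; yield = 95.92%

The whole derivation keeps full float precision all the way through. In-progress results are printed rounded to four significant digits within the worked lines; each reported figure is rounded only once; all derived quantities, including ignition loss, the yield, the four compositions, the totals, glass mass, are re-derived using the weight values for 2000 g of glass at full float precision, precisely as stated by question or answer.
Oxide mass targets, per 2000 g melt:
  MgO: 5.891% × 2000 = 117.8 g
  Al2O3: 5.670% × 2000 = 113.4 g
  PbO: 15.27% × 2000 = 305.4 g
  SiO2: 73.17% × 2000 = 1463 g
Checking each oxide sum applying the batch weights above, against the basis in use (oxide sums agree with the targets up to rounding of the answer):
  MgO: 370.0·0.3184 = 117.8 g (target 117.8 g)
  Al2O3: 1236·0.003000 + 166.4·0.6591 = 113.4 g (target 113.4 g)
  PbO: 312.5·0.9772 = 305.4 g (target 305.4 g)
  SiO2: 370.0·0.6313 + 1236·0.9949 = 1463 g (target 1463 g)
Consistency of the glass mass: batch Σ − ignition loss = 2000 g (summing oxide targets gives 2000 g; stated basis 2000 g — any gap is answer rounding).
Batch total: Σ batch = 2085 g; Σ batch·LOI gives LOI loss = 85.06 g; as yield: glass ÷ batch → 95.92%.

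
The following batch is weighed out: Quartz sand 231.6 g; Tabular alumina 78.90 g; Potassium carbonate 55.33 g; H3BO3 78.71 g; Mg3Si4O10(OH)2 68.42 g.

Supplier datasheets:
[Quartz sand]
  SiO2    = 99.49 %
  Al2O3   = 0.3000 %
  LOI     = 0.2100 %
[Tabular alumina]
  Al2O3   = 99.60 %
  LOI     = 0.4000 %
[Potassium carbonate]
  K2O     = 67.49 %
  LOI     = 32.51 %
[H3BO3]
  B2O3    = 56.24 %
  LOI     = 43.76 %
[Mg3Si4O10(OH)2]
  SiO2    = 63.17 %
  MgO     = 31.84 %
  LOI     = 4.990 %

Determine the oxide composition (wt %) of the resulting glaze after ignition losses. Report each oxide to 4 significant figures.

Glass mass = 456.3 g (batch 513.0 − LOI 56.65).
Composition: SiO2 59.97%, Al2O3 17.37%, MgO 4.774%, B2O3 9.701%, K2O 8.183%

Each numeric step holds full precision in every operation; intermediates appear rounded to 4 significant figures as written — each reported figure undergoes a single rounding — derived quantities are computed in full precision (LOI, yield, net glass mass, the five compositions, the totals) from the batch weights per 456.3 g of glass, as they appear in the question or the answer.
Delivered oxide masses:
  SiO2: 231.6·0.9949 + 68.42·0.6317 = 273.6 g
  Al2O3: 231.6·0.003000 + 78.90·0.9960 = 79.28 g
  MgO: 68.42·0.3184 = 21.78 g
  B2O3: 78.71·0.5624 = 44.27 g
  K2O: 55.33·0.6749 = 37.34 g
LOI: 231.6·0.002100 + 78.90·0.004000 + 55.33·0.3251 + 78.71·0.4376 + 68.42·0.04990 = 56.65 g
Glass mass = batch − LOI = 513.0 − 56.65 = 456.3 g (the oxide masses sum to this)
percent by weight: oxide/glass ×100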